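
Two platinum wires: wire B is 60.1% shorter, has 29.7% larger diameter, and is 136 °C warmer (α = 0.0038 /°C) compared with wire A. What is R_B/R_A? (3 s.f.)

R ∝ ρL/d² with ρ ∝ (1+αΔT), so R_B/R_A = (1 − 60.1/100) × (1 + 29.7/100)⁻² × (1 + 0.0038×136)
= 0.399 × 0.5945 × 1.517 = 0.360

0.360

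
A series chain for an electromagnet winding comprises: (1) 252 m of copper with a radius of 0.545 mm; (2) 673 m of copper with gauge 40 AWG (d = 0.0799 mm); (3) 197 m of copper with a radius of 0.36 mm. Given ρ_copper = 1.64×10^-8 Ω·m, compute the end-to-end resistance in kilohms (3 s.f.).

2.21 kΩ

Seg 1: A = πr² = π(5.4500e-04 m)² = 9.331e-07 m²
R_1 = (1.64×10^-8)(252)/(9.331e-07) = 4.429 Ω
Seg 2: A = π(0.0799/2 mm)² = π(3.9950e-05 m)² = 5.014e-09 m²
R_2 = (1.64×10^-8)(673)/(5.014e-09) = 2201 Ω
Seg 3: A = πr² = π(3.6000e-04 m)² = 4.072e-07 m²
R_3 = (1.64×10^-8)(197)/(4.072e-07) = 7.935 Ω
R_total = R_1 + R_2 + R_3 = 2.21 kΩ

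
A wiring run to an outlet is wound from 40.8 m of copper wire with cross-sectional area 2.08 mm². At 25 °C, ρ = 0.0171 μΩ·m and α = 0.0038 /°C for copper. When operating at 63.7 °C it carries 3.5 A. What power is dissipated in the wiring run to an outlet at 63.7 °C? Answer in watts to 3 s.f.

4.71 W

ρ = 0.0171 μΩ·m = 1.71×10^-8 Ω·m
A = 2.08 mm² = 2.080e-06 m²
R₍25₎ = ρL/A = (1.71×10^-8)(40.8)/(2.080e-06) = 0.3354 Ω
R₍63.7₎ = R₍25₎(1 + αΔT) = 0.3354 × (1 + 0.0038×38.7) = 0.3848 Ω
P = I²R = (3.5)² × 0.3848 = 4.71 W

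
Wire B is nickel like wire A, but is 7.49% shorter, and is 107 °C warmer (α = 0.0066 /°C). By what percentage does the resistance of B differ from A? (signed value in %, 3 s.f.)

R ∝ ρL/d² with ρ ∝ (1+αΔT), so R_B/R_A = (1 − 7.49/100) × (1 + 0.0066×107)
= 0.9251 × 1.706 = 1.578
(R_B − R_A)/R_A = 1.578 − 1 = 57.8%

57.8%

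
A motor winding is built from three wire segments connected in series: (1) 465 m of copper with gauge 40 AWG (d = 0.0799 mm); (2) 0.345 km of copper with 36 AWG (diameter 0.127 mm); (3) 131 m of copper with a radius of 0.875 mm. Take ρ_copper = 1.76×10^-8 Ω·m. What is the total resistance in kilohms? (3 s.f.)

Seg 1: A = π(0.0799/2 mm)² = π(3.9950e-05 m)² = 5.014e-09 m²
R_1 = (1.76×10^-8)(465)/(5.014e-09) = 1632 Ω
Seg 2: A = π(0.127/2 mm)² = π(6.3500e-05 m)² = 1.267e-08 m²
R_2 = (1.76×10^-8)(345)/(1.267e-08) = 479.3 Ω
Seg 3: A = πr² = π(8.7500e-04 m)² = 2.405e-06 m²
R_3 = (1.76×10^-8)(131)/(2.405e-06) = 0.9586 Ω
R_total = R_1 + R_2 + R_3 = 2.11 kΩ

2.11 kΩ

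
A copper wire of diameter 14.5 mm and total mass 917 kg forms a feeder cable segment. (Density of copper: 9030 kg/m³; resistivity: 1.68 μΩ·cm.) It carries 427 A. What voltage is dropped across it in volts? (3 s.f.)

26.7 V

ρ = 1.68 μΩ·cm = 1.68×10^-8 Ω·m
A = π(d/2)² = π(7.2500e-03 m)² = 1.6513e-04 m²
L = m/(density·A) = 917/(9030×1.6513e-04) = 615 m
R = ρL/A = (1.68×10^-8)(615)/(1.6513e-04) = 0.06257 Ω
V = IR = 427 × 0.06257 = 26.7 V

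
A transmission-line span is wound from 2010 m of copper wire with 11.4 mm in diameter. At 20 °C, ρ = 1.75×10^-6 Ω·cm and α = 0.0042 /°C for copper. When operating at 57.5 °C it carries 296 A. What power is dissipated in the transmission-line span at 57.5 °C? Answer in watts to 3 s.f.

ρ = 1.75×10^-6 Ω·cm = 1.75×10^-8 Ω·m
A = π(d/2)² = π(5.7000e-03 m)² = 1.021e-04 m²
R₍20₎ = ρL/A = (1.75×10^-8)(2010)/(1.021e-04) = 0.3446 Ω
R₍57.5₎ = R₍20₎(1 + αΔT) = 0.3446 × (1 + 0.0042×37.5) = 0.3989 Ω
P = I²R = (296)² × 0.3989 = 34900 W

34900 W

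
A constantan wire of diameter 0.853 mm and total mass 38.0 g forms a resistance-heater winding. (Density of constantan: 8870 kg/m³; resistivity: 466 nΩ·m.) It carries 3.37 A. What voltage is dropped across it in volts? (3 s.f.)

ρ = 466 nΩ·m = 4.66×10^-7 Ω·m
A = π(d/2)² = π(4.2650e-04 m)² = 5.7146e-07 m²
L = m/(density·A) = 0.038/(8870×5.7146e-07) = 7.497 m
R = ρL/A = (4.66×10^-7)(7.497)/(5.7146e-07) = 6.113 Ω
V = IR = 3.37 × 6.113 = 20.6 V

20.6 V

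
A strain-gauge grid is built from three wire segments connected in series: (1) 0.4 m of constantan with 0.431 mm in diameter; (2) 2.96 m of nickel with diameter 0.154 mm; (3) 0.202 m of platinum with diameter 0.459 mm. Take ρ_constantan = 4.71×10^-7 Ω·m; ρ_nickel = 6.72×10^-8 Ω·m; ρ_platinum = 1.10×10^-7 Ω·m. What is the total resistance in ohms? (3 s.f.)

Seg 1: A = π(d/2)² = π(2.1550e-04 m)² = 1.459e-07 m²
R_1 = (4.71×10^-7)(0.4)/(1.459e-07) = 1.291 Ω
Seg 2: A = π(d/2)² = π(7.7000e-05 m)² = 1.863e-08 m²
R_2 = (6.72×10^-8)(2.96)/(1.863e-08) = 10.68 Ω
Seg 3: A = π(d/2)² = π(2.2950e-04 m)² = 1.655e-07 m²
R_3 = (1.10×10^-7)(0.202)/(1.655e-07) = 0.1343 Ω
R_total = R_1 + R_2 + R_3 = 12.1 Ω

12.1 Ω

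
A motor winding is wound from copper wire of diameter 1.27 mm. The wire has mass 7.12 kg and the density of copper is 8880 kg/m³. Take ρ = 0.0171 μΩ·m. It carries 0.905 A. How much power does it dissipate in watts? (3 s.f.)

7.00 W

ρ = 0.0171 μΩ·m = 1.71×10^-8 Ω·m
A = π(d/2)² = π(6.3500e-04 m)² = 1.2668e-06 m²
L = m/(density·A) = 7.12/(8880×1.2668e-06) = 633 m
R = ρL/A = (1.71×10^-8)(633)/(1.2668e-06) = 8.544 Ω
P = I²R = (0.905)² × 8.544 = 7.00 W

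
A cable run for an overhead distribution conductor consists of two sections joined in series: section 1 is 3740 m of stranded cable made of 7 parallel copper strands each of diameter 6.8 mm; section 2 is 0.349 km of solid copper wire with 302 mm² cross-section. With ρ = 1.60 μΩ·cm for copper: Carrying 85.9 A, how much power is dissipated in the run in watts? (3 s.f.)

ρ = 1.60 μΩ·cm = 1.60×10^-8 Ω·m
Section 1: A_strand = π(3.4000e-03)² = 3.632e-05 m²; R₁ = ρL/(N·A_s) = (1.60×10^-8)(3740)/(7×3.632e-05) = 0.2354 Ω
Section 2: A = 302 mm² = 3.020e-04 m²
R₂ = (1.60×10^-8)(349)/(3.020e-04) = 0.01849 Ω
R = R₁ + R₂ = 0.2539 Ω
P = I²R = (85.9)² × 0.2539 = 1870 W

1870 W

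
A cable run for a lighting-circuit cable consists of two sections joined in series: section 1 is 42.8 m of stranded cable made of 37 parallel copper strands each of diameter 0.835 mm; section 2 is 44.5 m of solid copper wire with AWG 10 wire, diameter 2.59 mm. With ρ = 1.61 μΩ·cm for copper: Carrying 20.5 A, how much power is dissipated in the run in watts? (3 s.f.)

71.4 W

ρ = 1.61 μΩ·cm = 1.61×10^-8 Ω·m
Section 1: A_strand = π(4.1750e-04)² = 5.476e-07 m²; R₁ = ρL/(N·A_s) = (1.61×10^-8)(42.8)/(37×5.476e-07) = 0.03401 Ω
Section 2: A = π(2.59/2 mm)² = π(1.2950e-03 m)² = 5.269e-06 m²
R₂ = (1.61×10^-8)(44.5)/(5.269e-06) = 0.136 Ω
R = R₁ + R₂ = 0.17 Ω
P = I²R = (20.5)² × 0.17 = 71.4 W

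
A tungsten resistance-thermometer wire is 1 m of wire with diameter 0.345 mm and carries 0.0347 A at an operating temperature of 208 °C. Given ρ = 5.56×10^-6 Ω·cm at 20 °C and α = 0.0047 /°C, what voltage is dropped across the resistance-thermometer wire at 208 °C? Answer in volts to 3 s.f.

0.0389 V

ρ = 5.56×10^-6 Ω·cm = 5.56×10^-8 Ω·m
A = π(d/2)² = π(1.7250e-04 m)² = 9.348e-08 m²
R₍20₎ = ρL/A = (5.56×10^-8)(1)/(9.348e-08) = 0.5948 Ω
R₍208₎ = R₍20₎(1 + αΔT) = 0.5948 × (1 + 0.0047×188) = 1.12 Ω
V = IR = 0.0347 × 1.12 = 0.0389 V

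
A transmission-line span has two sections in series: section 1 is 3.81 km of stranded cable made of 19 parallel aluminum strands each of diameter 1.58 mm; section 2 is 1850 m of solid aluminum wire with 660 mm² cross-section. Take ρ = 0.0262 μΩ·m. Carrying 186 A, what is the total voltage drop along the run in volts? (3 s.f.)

512 V

ρ = 0.0262 μΩ·m = 2.62×10^-8 Ω·m
Section 1: A_strand = π(7.9000e-04)² = 1.961e-06 m²; R₁ = ρL/(N·A_s) = (2.62×10^-8)(3810)/(19×1.961e-06) = 2.68 Ω
Section 2: A = 660 mm² = 6.600e-04 m²
R₂ = (2.62×10^-8)(1850)/(6.600e-04) = 0.07344 Ω
R = R₁ + R₂ = 2.753 Ω
V = IR = 186 × 2.753 = 512 V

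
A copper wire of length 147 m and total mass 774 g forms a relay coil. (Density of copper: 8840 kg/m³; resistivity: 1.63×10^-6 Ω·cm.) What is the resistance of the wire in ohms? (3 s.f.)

ρ = 1.63×10^-6 Ω·cm = 1.63×10^-8 Ω·m
A = m/(density·L) = 0.774/(8840×147) = 5.9562e-07 m²
R = ρL/A = (1.63×10^-8)(147)/(5.9562e-07) = 4.02 Ω

4.02 Ω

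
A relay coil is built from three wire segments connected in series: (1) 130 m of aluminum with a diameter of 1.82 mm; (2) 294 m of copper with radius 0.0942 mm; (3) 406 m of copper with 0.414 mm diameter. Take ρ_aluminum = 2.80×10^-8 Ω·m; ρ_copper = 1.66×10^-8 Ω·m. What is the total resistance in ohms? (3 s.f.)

Seg 1: A = π(d/2)² = π(9.1000e-04 m)² = 2.602e-06 m²
R_1 = (2.80×10^-8)(130)/(2.602e-06) = 1.399 Ω
Seg 2: A = πr² = π(9.4200e-05 m)² = 2.788e-08 m²
R_2 = (1.66×10^-8)(294)/(2.788e-08) = 175.1 Ω
Seg 3: A = π(d/2)² = π(2.0700e-04 m)² = 1.346e-07 m²
R_3 = (1.66×10^-8)(406)/(1.346e-07) = 50.07 Ω
R_total = R_1 + R_2 + R_3 = 227 Ω

227 Ω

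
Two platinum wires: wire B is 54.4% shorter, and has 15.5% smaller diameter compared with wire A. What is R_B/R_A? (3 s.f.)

R ∝ L/d², so R_B/R_A = (1 − 54.4/100) × (1 − 15.5/100)⁻²
= 0.456 × 1.401 = 0.639

0.639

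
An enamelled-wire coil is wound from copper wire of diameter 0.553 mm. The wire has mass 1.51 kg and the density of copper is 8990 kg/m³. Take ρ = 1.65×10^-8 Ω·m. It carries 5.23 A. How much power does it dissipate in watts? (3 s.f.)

1310 W

A = π(d/2)² = π(2.7650e-04 m)² = 2.4018e-07 m²
L = m/(density·A) = 1.51/(8990×2.4018e-07) = 699.3 m
R = ρL/A = (1.65×10^-8)(699.3)/(2.4018e-07) = 48.04 Ω
P = I²R = (5.23)² × 48.04 = 1310 W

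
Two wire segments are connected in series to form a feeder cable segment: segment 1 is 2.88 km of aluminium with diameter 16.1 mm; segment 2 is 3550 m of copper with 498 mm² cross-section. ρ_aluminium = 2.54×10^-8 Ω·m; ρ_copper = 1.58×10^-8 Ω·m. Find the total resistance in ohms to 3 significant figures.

0.472 Ω

Segment 1: A = π(d/2)² = π(8.0500e-03 m)² = 2.036e-04 m²
R₁ = ρL/A = (2.54×10^-8)(2880)/(2.036e-04) = 0.3593 Ω
Segment 2: A = 498 mm² = 4.980e-04 m²
R₂ = (1.58×10^-8)(3550)/(4.980e-04) = 0.1126 Ω
R = R₁ + R₂ = 0.472 Ω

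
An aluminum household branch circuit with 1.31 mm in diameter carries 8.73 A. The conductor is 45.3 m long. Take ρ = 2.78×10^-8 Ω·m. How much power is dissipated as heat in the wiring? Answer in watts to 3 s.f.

71.2 W

A = π(d/2)² = π(6.5500e-04 m)² = 1.348e-06 m²
R = ρL/A = (2.78×10^-8)(45.3)/(1.348e-06) = 0.9344 Ω
P = I²R = (8.73)² × 0.9344 = 71.2 W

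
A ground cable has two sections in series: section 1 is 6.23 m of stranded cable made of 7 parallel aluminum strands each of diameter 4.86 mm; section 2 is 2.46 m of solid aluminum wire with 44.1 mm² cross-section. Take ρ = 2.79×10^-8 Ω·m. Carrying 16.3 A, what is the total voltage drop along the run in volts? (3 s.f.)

Section 1: A_strand = π(2.4300e-03)² = 1.855e-05 m²; R₁ = ρL/(N·A_s) = (2.79×10^-8)(6.23)/(7×1.855e-05) = 0.001339 Ω
Section 2: A = 44.1 mm² = 4.410e-05 m²
R₂ = (2.79×10^-8)(2.46)/(4.410e-05) = 0.001556 Ω
R = R₁ + R₂ = 0.002895 Ω
V = IR = 16.3 × 0.002895 = 0.0472 V

0.0472 V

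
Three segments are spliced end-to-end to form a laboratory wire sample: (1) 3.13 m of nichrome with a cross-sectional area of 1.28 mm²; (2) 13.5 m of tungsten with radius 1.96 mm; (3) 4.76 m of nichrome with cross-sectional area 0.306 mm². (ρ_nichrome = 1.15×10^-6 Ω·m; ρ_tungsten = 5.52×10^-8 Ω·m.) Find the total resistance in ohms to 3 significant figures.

20.8 Ω

Seg 1: A = 1.28 mm² = 1.280e-06 m²
R_1 = (1.15×10^-6)(3.13)/(1.280e-06) = 2.812 Ω
Seg 2: A = πr² = π(1.9600e-03 m)² = 1.207e-05 m²
R_2 = (5.52×10^-8)(13.5)/(1.207e-05) = 0.06175 Ω
Seg 3: A = 0.306 mm² = 3.060e-07 m²
R_3 = (1.15×10^-6)(4.76)/(3.060e-07) = 17.89 Ω
R_total = R_1 + R_2 + R_3 = 20.8 Ω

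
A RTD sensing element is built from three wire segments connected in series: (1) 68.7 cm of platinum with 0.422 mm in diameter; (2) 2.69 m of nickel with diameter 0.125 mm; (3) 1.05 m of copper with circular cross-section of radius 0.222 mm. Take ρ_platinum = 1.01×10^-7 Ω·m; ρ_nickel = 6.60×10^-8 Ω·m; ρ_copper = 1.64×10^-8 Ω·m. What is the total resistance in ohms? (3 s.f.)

15.1 Ω

Seg 1: A = π(d/2)² = π(2.1100e-04 m)² = 1.399e-07 m²
R_1 = (1.01×10^-7)(0.687)/(1.399e-07) = 0.4961 Ω
Seg 2: A = π(d/2)² = π(6.2500e-05 m)² = 1.227e-08 m²
R_2 = (6.60×10^-8)(2.69)/(1.227e-08) = 14.47 Ω
Seg 3: A = πr² = π(2.2200e-04 m)² = 1.548e-07 m²
R_3 = (1.64×10^-8)(1.05)/(1.548e-07) = 0.1112 Ω
R_total = R_1 + R_2 + R_3 = 15.1 Ω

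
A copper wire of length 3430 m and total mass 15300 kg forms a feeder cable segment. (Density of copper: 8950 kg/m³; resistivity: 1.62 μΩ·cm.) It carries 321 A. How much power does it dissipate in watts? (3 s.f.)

ρ = 1.62 μΩ·cm = 1.62×10^-8 Ω·m
A = m/(density·L) = 15300/(8950×3430) = 4.9840e-04 m²
R = ρL/A = (1.62×10^-8)(3430)/(4.9840e-04) = 0.1115 Ω
P = I²R = (321)² × 0.1115 = 11500 W

11500 W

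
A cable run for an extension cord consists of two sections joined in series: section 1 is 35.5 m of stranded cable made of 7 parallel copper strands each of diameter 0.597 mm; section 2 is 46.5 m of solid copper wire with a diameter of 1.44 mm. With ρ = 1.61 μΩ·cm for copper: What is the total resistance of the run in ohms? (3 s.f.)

0.751 Ω

ρ = 1.61 μΩ·cm = 1.61×10^-8 Ω·m
Section 1: A_strand = π(2.9850e-04)² = 2.799e-07 m²; R₁ = ρL/(N·A_s) = (1.61×10^-8)(35.5)/(7×2.799e-07) = 0.2917 Ω
Section 2: A = π(d/2)² = π(7.2000e-04 m)² = 1.629e-06 m²
R₂ = (1.61×10^-8)(46.5)/(1.629e-06) = 0.4597 Ω
R = R₁ + R₂ = 0.751 Ω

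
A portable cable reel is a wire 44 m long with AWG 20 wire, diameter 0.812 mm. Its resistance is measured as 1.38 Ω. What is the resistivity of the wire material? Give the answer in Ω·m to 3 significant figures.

A = π(0.812/2 mm)² = π(4.0600e-04 m)² = 5.178e-07 m²
ρ = RA/L = (1.38)(5.178e-07)/(44) = 1.62×10^-8 Ω·m

1.62×10^-8 Ω·m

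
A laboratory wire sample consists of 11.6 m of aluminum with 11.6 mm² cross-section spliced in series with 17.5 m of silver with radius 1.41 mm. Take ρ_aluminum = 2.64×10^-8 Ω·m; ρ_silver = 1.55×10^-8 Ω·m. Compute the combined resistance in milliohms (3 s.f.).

Segment 1: A = 11.6 mm² = 1.160e-05 m²
R₁ = ρL/A = (2.64×10^-8)(11.6)/(1.160e-05) = 0.0264 Ω
Segment 2: A = πr² = π(1.4100e-03 m)² = 6.246e-06 m²
R₂ = (1.55×10^-8)(17.5)/(6.246e-06) = 0.04343 Ω
R = R₁ + R₂ = 69.8 mΩ

69.8 mΩ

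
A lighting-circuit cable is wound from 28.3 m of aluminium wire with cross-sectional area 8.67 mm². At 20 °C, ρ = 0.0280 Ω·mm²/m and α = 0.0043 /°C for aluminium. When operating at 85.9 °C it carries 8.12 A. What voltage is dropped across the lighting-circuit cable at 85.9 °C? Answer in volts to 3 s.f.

0.952 V

ρ = 0.0280 Ω·mm²/m = 2.80×10^-8 Ω·m
A = 8.67 mm² = 8.670e-06 m²
R₍20₎ = ρL/A = (2.80×10^-8)(28.3)/(8.670e-06) = 0.0914 Ω
R₍85.9₎ = R₍20₎(1 + αΔT) = 0.0914 × (1 + 0.0043×65.9) = 0.1173 Ω
V = IR = 8.12 × 0.1173 = 0.952 V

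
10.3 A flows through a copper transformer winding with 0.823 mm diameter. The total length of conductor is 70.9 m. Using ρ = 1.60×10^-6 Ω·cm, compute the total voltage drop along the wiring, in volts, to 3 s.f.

22.0 V

ρ = 1.60×10^-6 Ω·cm = 1.60×10^-8 Ω·m
A = π(d/2)² = π(4.1150e-04 m)² = 5.320e-07 m²
R = ρL/A = (1.60×10^-8)(70.9)/(5.320e-07) = 2.132 Ω
V = IR = 10.3 × 2.132 = 22.0 V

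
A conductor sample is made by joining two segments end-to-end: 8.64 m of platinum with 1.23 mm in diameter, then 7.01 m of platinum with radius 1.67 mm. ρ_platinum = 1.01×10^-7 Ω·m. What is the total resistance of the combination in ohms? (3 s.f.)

0.815 Ω

Segment 1: A = π(d/2)² = π(6.1500e-04 m)² = 1.188e-06 m²
R₁ = ρL/A = (1.01×10^-7)(8.64)/(1.188e-06) = 0.7344 Ω
Segment 2: A = πr² = π(1.6700e-03 m)² = 8.762e-06 m²
R₂ = (1.01×10^-7)(7.01)/(8.762e-06) = 0.08081 Ω
R = R₁ + R₂ = 0.815 Ω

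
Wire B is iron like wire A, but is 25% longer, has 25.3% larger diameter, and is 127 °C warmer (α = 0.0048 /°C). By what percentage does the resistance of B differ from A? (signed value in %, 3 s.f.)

28.2%

R ∝ ρL/d² with ρ ∝ (1+αΔT), so R_B/R_A = (1 + 25/100) × (1 + 25.3/100)⁻² × (1 + 0.0048×127)
= 1.25 × 0.6369 × 1.61 = 1.282
(R_B − R_A)/R_A = 1.282 − 1 = 28.2%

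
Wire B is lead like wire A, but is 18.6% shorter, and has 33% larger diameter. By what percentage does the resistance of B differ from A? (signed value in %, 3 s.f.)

-54.0%

R ∝ L/d², so R_B/R_A = (1 − 18.6/100) × (1 + 33/100)⁻²
= 0.814 × 0.5653 = 0.4602
(R_B − R_A)/R_A = 0.4602 − 1 = -54.0%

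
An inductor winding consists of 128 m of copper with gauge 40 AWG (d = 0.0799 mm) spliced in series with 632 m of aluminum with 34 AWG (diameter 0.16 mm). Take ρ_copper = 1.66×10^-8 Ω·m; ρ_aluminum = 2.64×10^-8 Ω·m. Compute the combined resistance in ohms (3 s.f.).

1250 Ω

Segment 1: A = π(0.0799/2 mm)² = π(3.9950e-05 m)² = 5.014e-09 m²
R₁ = ρL/A = (1.66×10^-8)(128)/(5.014e-09) = 423.8 Ω
Segment 2: A = π(0.16/2 mm)² = π(8.0000e-05 m)² = 2.011e-08 m²
R₂ = (2.64×10^-8)(632)/(2.011e-08) = 829.8 Ω
R = R₁ + R₂ = 1250 Ω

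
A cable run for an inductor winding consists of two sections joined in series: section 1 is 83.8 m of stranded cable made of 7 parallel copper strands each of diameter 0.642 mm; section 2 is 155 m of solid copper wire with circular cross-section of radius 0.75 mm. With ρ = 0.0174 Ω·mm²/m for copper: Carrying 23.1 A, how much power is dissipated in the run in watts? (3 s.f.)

1160 W

ρ = 0.0174 Ω·mm²/m = 1.74×10^-8 Ω·m
Section 1: A_strand = π(3.2100e-04)² = 3.237e-07 m²; R₁ = ρL/(N·A_s) = (1.74×10^-8)(83.8)/(7×3.237e-07) = 0.6435 Ω
Section 2: A = πr² = π(7.5000e-04 m)² = 1.767e-06 m²
R₂ = (1.74×10^-8)(155)/(1.767e-06) = 1.526 Ω
R = R₁ + R₂ = 2.17 Ω
P = I²R = (23.1)² × 2.17 = 1160 W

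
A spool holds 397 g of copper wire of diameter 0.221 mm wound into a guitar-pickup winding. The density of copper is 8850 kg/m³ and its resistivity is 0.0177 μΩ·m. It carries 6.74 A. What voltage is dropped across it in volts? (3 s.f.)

3640 V

ρ = 0.0177 μΩ·m = 1.77×10^-8 Ω·m
A = π(d/2)² = π(1.1050e-04 m)² = 3.8360e-08 m²
L = m/(density·A) = 0.397/(8850×3.8360e-08) = 1169 m
R = ρL/A = (1.77×10^-8)(1169)/(3.8360e-08) = 539.6 Ω
V = IR = 6.74 × 539.6 = 3640 V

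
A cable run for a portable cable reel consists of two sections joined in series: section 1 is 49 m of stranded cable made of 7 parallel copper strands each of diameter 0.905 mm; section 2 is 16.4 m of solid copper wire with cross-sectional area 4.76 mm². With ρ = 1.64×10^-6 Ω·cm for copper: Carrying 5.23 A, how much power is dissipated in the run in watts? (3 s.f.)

6.43 W

ρ = 1.64×10^-6 Ω·cm = 1.64×10^-8 Ω·m
Section 1: A_strand = π(4.5250e-04)² = 6.433e-07 m²; R₁ = ρL/(N·A_s) = (1.64×10^-8)(49)/(7×6.433e-07) = 0.1785 Ω
Section 2: A = 4.76 mm² = 4.760e-06 m²
R₂ = (1.64×10^-8)(16.4)/(4.760e-06) = 0.0565 Ω
R = R₁ + R₂ = 0.235 Ω
P = I²R = (5.23)² × 0.235 = 6.43 W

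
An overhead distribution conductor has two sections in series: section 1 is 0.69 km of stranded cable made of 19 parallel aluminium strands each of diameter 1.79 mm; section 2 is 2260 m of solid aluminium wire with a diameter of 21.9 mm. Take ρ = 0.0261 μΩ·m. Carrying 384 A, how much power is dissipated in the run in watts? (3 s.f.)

78600 W

ρ = 0.0261 μΩ·m = 2.61×10^-8 Ω·m
Section 1: A_strand = π(8.9500e-04)² = 2.516e-06 m²; R₁ = ρL/(N·A_s) = (2.61×10^-8)(690)/(19×2.516e-06) = 0.3767 Ω
Section 2: A = π(d/2)² = π(1.0950e-02 m)² = 3.767e-04 m²
R₂ = (2.61×10^-8)(2260)/(3.767e-04) = 0.1566 Ω
R = R₁ + R₂ = 0.5332 Ω
P = I²R = (384)² × 0.5332 = 78600 W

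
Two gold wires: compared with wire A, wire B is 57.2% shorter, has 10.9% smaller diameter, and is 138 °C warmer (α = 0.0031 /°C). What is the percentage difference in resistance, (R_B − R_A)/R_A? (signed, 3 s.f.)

R ∝ ρL/d² with ρ ∝ (1+αΔT), so R_B/R_A = (1 − 57.2/100) × (1 − 10.9/100)⁻² × (1 + 0.0031×138)
= 0.428 × 1.26 × 1.428 = 0.7698
(R_B − R_A)/R_A = 0.7698 − 1 = -23.0%

-23.0%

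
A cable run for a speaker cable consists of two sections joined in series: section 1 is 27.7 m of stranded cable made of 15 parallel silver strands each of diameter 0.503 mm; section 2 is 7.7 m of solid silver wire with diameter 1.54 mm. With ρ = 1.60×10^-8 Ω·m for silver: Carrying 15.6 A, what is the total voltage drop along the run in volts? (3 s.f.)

3.35 V

Section 1: A_strand = π(2.5150e-04)² = 1.987e-07 m²; R₁ = ρL/(N·A_s) = (1.60×10^-8)(27.7)/(15×1.987e-07) = 0.1487 Ω
Section 2: A = π(d/2)² = π(7.7000e-04 m)² = 1.863e-06 m²
R₂ = (1.60×10^-8)(7.7)/(1.863e-06) = 0.06614 Ω
R = R₁ + R₂ = 0.2148 Ω
V = IR = 15.6 × 0.2148 = 3.35 V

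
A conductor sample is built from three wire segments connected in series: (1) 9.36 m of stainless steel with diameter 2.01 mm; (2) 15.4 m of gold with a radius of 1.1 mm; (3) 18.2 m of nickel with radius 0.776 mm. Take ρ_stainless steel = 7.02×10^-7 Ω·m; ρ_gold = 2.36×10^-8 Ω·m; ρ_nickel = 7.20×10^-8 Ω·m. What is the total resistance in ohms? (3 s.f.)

2.86 Ω

Seg 1: A = π(d/2)² = π(1.0050e-03 m)² = 3.173e-06 m²
R_1 = (7.02×10^-7)(9.36)/(3.173e-06) = 2.071 Ω
Seg 2: A = πr² = π(1.1000e-03 m)² = 3.801e-06 m²
R_2 = (2.36×10^-8)(15.4)/(3.801e-06) = 0.09561 Ω
Seg 3: A = πr² = π(7.7600e-04 m)² = 1.892e-06 m²
R_3 = (7.20×10^-8)(18.2)/(1.892e-06) = 0.6927 Ω
R_total = R_1 + R_2 + R_3 = 2.86 Ω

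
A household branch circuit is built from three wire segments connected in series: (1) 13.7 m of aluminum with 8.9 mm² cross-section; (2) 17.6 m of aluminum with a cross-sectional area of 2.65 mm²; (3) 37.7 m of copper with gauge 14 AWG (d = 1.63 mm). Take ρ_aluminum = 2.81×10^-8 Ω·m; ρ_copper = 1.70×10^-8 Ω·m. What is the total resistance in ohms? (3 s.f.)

Seg 1: A = 8.9 mm² = 8.900e-06 m²
R_1 = (2.81×10^-8)(13.7)/(8.900e-06) = 0.04326 Ω
Seg 2: A = 2.65 mm² = 2.650e-06 m²
R_2 = (2.81×10^-8)(17.6)/(2.650e-06) = 0.1866 Ω
Seg 3: A = π(1.63/2 mm)² = π(8.1500e-04 m)² = 2.087e-06 m²
R_3 = (1.70×10^-8)(37.7)/(2.087e-06) = 0.3071 Ω
R_total = R_1 + R_2 + R_3 = 0.537 Ω

0.537 Ω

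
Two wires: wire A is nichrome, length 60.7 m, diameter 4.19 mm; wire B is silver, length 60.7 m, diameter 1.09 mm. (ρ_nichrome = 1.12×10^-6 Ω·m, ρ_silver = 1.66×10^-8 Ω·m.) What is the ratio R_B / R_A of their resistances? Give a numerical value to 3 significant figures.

R ∝ ρL/d², so R_B/R_A = (ρ_B/ρ_A) × (d_A/d_B)²
= (1.66×10^-8/1.12×10^-6) × (4.19/1.09)² = 0.219

0.219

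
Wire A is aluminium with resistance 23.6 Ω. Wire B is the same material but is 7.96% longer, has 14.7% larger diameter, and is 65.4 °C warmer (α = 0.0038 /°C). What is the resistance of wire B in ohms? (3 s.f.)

24.2 Ω

R ∝ ρL/d² with ρ ∝ (1+αΔT), so R_B/R_A = (1 + 7.96/100) × (1 + 14.7/100)⁻² × (1 + 0.0038×65.4)
= 1.08 × 0.7601 × 1.248 = 1.024
R_B = 1.024 × 23.6 = 24.2 Ω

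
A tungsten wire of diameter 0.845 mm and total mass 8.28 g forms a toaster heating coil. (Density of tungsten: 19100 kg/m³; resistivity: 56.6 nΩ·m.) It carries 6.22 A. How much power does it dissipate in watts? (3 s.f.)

ρ = 56.6 nΩ·m = 5.66×10^-8 Ω·m
A = π(d/2)² = π(4.2250e-04 m)² = 5.6079e-07 m²
L = m/(density·A) = 0.00828/(19100×5.6079e-07) = 0.773 m
R = ρL/A = (5.66×10^-8)(0.773)/(5.6079e-07) = 0.07802 Ω
P = I²R = (6.22)² × 0.07802 = 3.02 W

3.02 W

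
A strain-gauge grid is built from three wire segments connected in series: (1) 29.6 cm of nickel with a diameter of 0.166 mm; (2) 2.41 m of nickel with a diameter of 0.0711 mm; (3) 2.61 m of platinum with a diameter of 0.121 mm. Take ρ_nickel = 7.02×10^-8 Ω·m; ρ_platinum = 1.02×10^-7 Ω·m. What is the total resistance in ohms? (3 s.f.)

Seg 1: A = π(d/2)² = π(8.3000e-05 m)² = 2.164e-08 m²
R_1 = (7.02×10^-8)(0.296)/(2.164e-08) = 0.9601 Ω
Seg 2: A = π(d/2)² = π(3.5550e-05 m)² = 3.970e-09 m²
R_2 = (7.02×10^-8)(2.41)/(3.970e-09) = 42.61 Ω
Seg 3: A = π(d/2)² = π(6.0500e-05 m)² = 1.150e-08 m²
R_3 = (1.02×10^-7)(2.61)/(1.150e-08) = 23.15 Ω
R_total = R_1 + R_2 + R_3 = 66.7 Ω

66.7 Ω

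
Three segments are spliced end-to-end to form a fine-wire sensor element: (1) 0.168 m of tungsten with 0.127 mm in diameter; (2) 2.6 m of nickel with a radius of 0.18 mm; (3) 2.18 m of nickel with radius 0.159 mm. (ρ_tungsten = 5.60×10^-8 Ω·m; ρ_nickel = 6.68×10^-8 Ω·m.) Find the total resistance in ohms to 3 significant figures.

4.28 Ω

Seg 1: A = π(d/2)² = π(6.3500e-05 m)² = 1.267e-08 m²
R_1 = (5.60×10^-8)(0.168)/(1.267e-08) = 0.7427 Ω
Seg 2: A = πr² = π(1.8000e-04 m)² = 1.018e-07 m²
R_2 = (6.68×10^-8)(2.6)/(1.018e-07) = 1.706 Ω
Seg 3: A = πr² = π(1.5900e-04 m)² = 7.942e-08 m²
R_3 = (6.68×10^-8)(2.18)/(7.942e-08) = 1.834 Ω
R_total = R_1 + R_2 + R_3 = 4.28 Ω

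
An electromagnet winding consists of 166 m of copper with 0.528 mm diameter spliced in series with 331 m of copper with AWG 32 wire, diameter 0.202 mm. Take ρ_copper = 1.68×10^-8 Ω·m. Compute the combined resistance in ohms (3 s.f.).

186 Ω

Segment 1: A = π(d/2)² = π(2.6400e-04 m)² = 2.190e-07 m²
R₁ = ρL/A = (1.68×10^-8)(166)/(2.190e-07) = 12.74 Ω
Segment 2: A = π(0.202/2 mm)² = π(1.0100e-04 m)² = 3.205e-08 m²
R₂ = (1.68×10^-8)(331)/(3.205e-08) = 173.5 Ω
R = R₁ + R₂ = 186 Ω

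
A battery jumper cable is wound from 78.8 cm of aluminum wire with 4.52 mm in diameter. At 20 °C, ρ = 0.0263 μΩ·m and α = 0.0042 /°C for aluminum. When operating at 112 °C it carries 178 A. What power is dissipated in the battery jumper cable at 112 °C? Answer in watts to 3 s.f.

56.7 W

ρ = 0.0263 μΩ·m = 2.63×10^-8 Ω·m
A = π(d/2)² = π(2.2600e-03 m)² = 1.605e-05 m²
R₍20₎ = ρL/A = (2.63×10^-8)(0.788)/(1.605e-05) = 0.001292 Ω
R₍112₎ = R₍20₎(1 + αΔT) = 0.001292 × (1 + 0.0042×92) = 0.001791 Ω
P = I²R = (178)² × 0.001791 = 56.7 W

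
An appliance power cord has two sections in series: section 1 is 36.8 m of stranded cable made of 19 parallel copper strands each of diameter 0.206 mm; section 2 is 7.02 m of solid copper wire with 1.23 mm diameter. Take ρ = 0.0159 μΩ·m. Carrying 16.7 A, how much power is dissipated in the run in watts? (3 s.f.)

284 W

ρ = 0.0159 μΩ·m = 1.59×10^-8 Ω·m
Section 1: A_strand = π(1.0300e-04)² = 3.333e-08 m²; R₁ = ρL/(N·A_s) = (1.59×10^-8)(36.8)/(19×3.333e-08) = 0.924 Ω
Section 2: A = π(d/2)² = π(6.1500e-04 m)² = 1.188e-06 m²
R₂ = (1.59×10^-8)(7.02)/(1.188e-06) = 0.09394 Ω
R = R₁ + R₂ = 1.018 Ω
P = I²R = (16.7)² × 1.018 = 284 W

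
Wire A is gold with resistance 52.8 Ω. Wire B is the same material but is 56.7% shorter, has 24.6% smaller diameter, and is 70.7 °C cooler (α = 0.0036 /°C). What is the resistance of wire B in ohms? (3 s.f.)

30.0 Ω

R ∝ ρL/d² with ρ ∝ (1+αΔT), so R_B/R_A = (1 − 56.7/100) × (1 − 24.6/100)⁻² × (1 − 0.0036×70.7)
= 0.433 × 1.759 × 0.7455 = 0.5678
R_B = 0.5678 × 52.8 = 30.0 Ω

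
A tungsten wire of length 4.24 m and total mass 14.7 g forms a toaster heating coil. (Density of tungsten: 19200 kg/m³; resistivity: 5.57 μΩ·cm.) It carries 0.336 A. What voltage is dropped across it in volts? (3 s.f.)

0.439 V

ρ = 5.57 μΩ·cm = 5.57×10^-8 Ω·m
A = m/(density·L) = 0.0147/(19200×4.24) = 1.8057e-07 m²
R = ρL/A = (5.57×10^-8)(4.24)/(1.8057e-07) = 1.308 Ω
V = IR = 0.336 × 1.308 = 0.439 V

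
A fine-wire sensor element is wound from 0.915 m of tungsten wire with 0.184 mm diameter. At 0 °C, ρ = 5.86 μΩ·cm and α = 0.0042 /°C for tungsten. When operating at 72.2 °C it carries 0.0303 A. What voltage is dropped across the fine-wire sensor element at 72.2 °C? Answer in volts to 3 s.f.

ρ = 5.86 μΩ·cm = 5.86×10^-8 Ω·m
A = π(d/2)² = π(9.2000e-05 m)² = 2.659e-08 m²
R₍0₎ = ρL/A = (5.86×10^-8)(0.915)/(2.659e-08) = 2.016 Ω
R₍72.2₎ = R₍0₎(1 + αΔT) = 2.016 × (1 + 0.0042×72.2) = 2.628 Ω
V = IR = 0.0303 × 2.628 = 0.0796 V

0.0796 V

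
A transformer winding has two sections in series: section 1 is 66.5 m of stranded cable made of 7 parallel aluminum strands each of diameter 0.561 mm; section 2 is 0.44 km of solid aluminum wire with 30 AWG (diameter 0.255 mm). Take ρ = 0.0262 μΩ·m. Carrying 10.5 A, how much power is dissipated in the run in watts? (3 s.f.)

25000 W

ρ = 0.0262 μΩ·m = 2.62×10^-8 Ω·m
Section 1: A_strand = π(2.8050e-04)² = 2.472e-07 m²; R₁ = ρL/(N·A_s) = (2.62×10^-8)(66.5)/(7×2.472e-07) = 1.007 Ω
Section 2: A = π(0.255/2 mm)² = π(1.2750e-04 m)² = 5.107e-08 m²
R₂ = (2.62×10^-8)(440)/(5.107e-08) = 225.7 Ω
R = R₁ + R₂ = 226.7 Ω
P = I²R = (10.5)² × 226.7 = 25000 W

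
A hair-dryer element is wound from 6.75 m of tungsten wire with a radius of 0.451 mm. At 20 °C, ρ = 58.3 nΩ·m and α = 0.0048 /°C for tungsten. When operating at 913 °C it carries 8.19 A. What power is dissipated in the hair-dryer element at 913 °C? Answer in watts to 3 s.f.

218 W

ρ = 58.3 nΩ·m = 5.83×10^-8 Ω·m
A = πr² = π(4.5100e-04 m)² = 6.390e-07 m²
R₍20₎ = ρL/A = (5.83×10^-8)(6.75)/(6.390e-07) = 0.6158 Ω
R₍913₎ = R₍20₎(1 + αΔT) = 0.6158 × (1 + 0.0048×893) = 3.256 Ω
P = I²R = (8.19)² × 3.256 = 218 W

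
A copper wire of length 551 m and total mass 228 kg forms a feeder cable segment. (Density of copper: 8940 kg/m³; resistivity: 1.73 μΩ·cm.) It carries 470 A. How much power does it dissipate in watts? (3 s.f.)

45500 W

ρ = 1.73 μΩ·cm = 1.73×10^-8 Ω·m
A = m/(density·L) = 228/(8940×551) = 4.6286e-05 m²
R = ρL/A = (1.73×10^-8)(551)/(4.6286e-05) = 0.2059 Ω
P = I²R = (470)² × 0.2059 = 45500 W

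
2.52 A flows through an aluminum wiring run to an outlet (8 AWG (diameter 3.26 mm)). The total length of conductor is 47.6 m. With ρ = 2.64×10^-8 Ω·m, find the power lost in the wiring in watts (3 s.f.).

0.956 W

A = π(3.26/2 mm)² = π(1.6300e-03 m)² = 8.347e-06 m²
R = ρL/A = (2.64×10^-8)(47.6)/(8.347e-06) = 0.1506 Ω
P = I²R = (2.52)² × 0.1506 = 0.956 W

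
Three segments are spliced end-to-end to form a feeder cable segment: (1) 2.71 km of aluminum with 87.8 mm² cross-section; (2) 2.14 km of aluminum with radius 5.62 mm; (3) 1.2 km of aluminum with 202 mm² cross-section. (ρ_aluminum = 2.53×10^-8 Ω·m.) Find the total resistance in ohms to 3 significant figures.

Seg 1: A = 87.8 mm² = 8.780e-05 m²
R_1 = (2.53×10^-8)(2710)/(8.780e-05) = 0.7809 Ω
Seg 2: A = πr² = π(5.6200e-03 m)² = 9.923e-05 m²
R_2 = (2.53×10^-8)(2140)/(9.923e-05) = 0.5456 Ω
Seg 3: A = 202 mm² = 2.020e-04 m²
R_3 = (2.53×10^-8)(1200)/(2.020e-04) = 0.1503 Ω
R_total = R_1 + R_2 + R_3 = 1.48 Ω

1.48 Ω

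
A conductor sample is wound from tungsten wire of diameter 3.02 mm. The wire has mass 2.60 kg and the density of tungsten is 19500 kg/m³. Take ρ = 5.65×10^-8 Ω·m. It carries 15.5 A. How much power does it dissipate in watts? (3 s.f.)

35.3 W

A = π(d/2)² = π(1.5100e-03 m)² = 7.1631e-06 m²
L = m/(density·A) = 2.6/(19500×7.1631e-06) = 18.61 m
R = ρL/A = (5.65×10^-8)(18.61)/(7.1631e-06) = 0.1468 Ω
P = I²R = (15.5)² × 0.1468 = 35.3 W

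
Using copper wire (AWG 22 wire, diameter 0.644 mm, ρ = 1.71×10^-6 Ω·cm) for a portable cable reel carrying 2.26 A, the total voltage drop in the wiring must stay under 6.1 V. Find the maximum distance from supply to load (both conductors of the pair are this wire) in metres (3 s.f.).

ρ = 1.71×10^-6 Ω·cm = 1.71×10^-8 Ω·m
A = π(0.644/2 mm)² = π(3.2200e-04 m)² = 3.257e-07 m²
L_max = V_max·A/(2·ρI) = (6.1)(3.257e-07)/(2×1.71×10^-8×2.26) = 25.7 m

25.7 m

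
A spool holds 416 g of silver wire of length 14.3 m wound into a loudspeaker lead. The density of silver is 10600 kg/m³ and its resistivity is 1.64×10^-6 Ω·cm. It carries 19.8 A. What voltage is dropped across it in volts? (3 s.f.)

ρ = 1.64×10^-6 Ω·cm = 1.64×10^-8 Ω·m
A = m/(density·L) = 0.416/(10600×14.3) = 2.7444e-06 m²
R = ρL/A = (1.64×10^-8)(14.3)/(2.7444e-06) = 0.08545 Ω
V = IR = 19.8 × 0.08545 = 1.69 V

1.69 V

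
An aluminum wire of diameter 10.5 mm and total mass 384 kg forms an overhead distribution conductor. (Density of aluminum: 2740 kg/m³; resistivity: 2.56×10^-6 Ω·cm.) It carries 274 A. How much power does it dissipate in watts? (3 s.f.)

ρ = 2.56×10^-6 Ω·cm = 2.56×10^-8 Ω·m
A = π(d/2)² = π(5.2500e-03 m)² = 8.6590e-05 m²
L = m/(density·A) = 384/(2740×8.6590e-05) = 1618 m
R = ρL/A = (2.56×10^-8)(1618)/(8.6590e-05) = 0.4785 Ω
P = I²R = (274)² × 0.4785 = 35900 W

35900 W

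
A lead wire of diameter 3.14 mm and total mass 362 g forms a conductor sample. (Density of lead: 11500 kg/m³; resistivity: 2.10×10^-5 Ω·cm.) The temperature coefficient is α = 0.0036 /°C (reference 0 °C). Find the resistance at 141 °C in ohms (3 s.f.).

ρ = 2.10×10^-5 Ω·cm = 2.10×10^-7 Ω·m
A = π(d/2)² = π(1.5700e-03 m)² = 7.7437e-06 m²
L = m/(density·A) = 0.362/(11500×7.7437e-06) = 4.065 m
R = ρL/A = (2.10×10^-7)(4.065)/(7.7437e-06) = 0.1102 Ω
R(141 °C) = 0.1102 × (1 + 0.0036×141) = 0.166 Ω

0.166 Ω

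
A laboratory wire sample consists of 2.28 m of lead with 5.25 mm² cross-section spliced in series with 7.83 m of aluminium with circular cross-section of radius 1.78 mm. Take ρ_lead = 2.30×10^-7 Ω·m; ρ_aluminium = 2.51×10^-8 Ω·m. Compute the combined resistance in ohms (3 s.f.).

Segment 1: A = 5.25 mm² = 5.250e-06 m²
R₁ = ρL/A = (2.30×10^-7)(2.28)/(5.250e-06) = 0.09989 Ω
Segment 2: A = πr² = π(1.7800e-03 m)² = 9.954e-06 m²
R₂ = (2.51×10^-8)(7.83)/(9.954e-06) = 0.01974 Ω
R = R₁ + R₂ = 0.120 Ω

0.120 Ω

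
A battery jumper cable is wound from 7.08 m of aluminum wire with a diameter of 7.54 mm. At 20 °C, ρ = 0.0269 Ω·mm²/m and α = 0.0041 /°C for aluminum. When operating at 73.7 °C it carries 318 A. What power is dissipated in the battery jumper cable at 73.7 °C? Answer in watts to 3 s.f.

526 W

ρ = 0.0269 Ω·mm²/m = 2.69×10^-8 Ω·m
A = π(d/2)² = π(3.7700e-03 m)² = 4.465e-05 m²
R₍20₎ = ρL/A = (2.69×10^-8)(7.08)/(4.465e-05) = 0.004265 Ω
R₍73.7₎ = R₍20₎(1 + αΔT) = 0.004265 × (1 + 0.0041×53.7) = 0.005204 Ω
P = I²R = (318)² × 0.005204 = 526 W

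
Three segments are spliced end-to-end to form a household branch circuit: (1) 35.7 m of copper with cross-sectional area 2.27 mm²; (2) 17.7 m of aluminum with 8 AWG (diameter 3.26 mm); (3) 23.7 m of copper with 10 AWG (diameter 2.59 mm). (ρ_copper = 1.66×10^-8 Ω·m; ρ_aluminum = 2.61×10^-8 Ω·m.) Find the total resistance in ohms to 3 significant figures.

Seg 1: A = 2.27 mm² = 2.270e-06 m²
R_1 = (1.66×10^-8)(35.7)/(2.270e-06) = 0.2611 Ω
Seg 2: A = π(3.26/2 mm)² = π(1.6300e-03 m)² = 8.347e-06 m²
R_2 = (2.61×10^-8)(17.7)/(8.347e-06) = 0.05535 Ω
Seg 3: A = π(2.59/2 mm)² = π(1.2950e-03 m)² = 5.269e-06 m²
R_3 = (1.66×10^-8)(23.7)/(5.269e-06) = 0.07467 Ω
R_total = R_1 + R_2 + R_3 = 0.391 Ω

0.391 Ω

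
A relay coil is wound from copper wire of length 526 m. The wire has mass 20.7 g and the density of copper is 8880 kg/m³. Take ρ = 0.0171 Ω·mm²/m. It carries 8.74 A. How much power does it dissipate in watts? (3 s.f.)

1.55×10^5 W

ρ = 0.0171 Ω·mm²/m = 1.71×10^-8 Ω·m
A = m/(density·L) = 0.0207/(8880×526) = 4.4317e-09 m²
R = ρL/A = (1.71×10^-8)(526)/(4.4317e-09) = 2030 Ω
P = I²R = (8.74)² × 2030 = 1.55×10^5 W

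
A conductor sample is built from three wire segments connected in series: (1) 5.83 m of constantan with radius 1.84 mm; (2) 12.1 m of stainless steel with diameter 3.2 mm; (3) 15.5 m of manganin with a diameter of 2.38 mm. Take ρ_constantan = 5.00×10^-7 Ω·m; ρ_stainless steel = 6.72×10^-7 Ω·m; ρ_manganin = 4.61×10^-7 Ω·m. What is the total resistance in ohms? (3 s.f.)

Seg 1: A = πr² = π(1.8400e-03 m)² = 1.064e-05 m²
R_1 = (5.00×10^-7)(5.83)/(1.064e-05) = 0.2741 Ω
Seg 2: A = π(d/2)² = π(1.6000e-03 m)² = 8.042e-06 m²
R_2 = (6.72×10^-7)(12.1)/(8.042e-06) = 1.011 Ω
Seg 3: A = π(d/2)² = π(1.1900e-03 m)² = 4.449e-06 m²
R_3 = (4.61×10^-7)(15.5)/(4.449e-06) = 1.606 Ω
R_total = R_1 + R_2 + R_3 = 2.89 Ω

2.89 Ω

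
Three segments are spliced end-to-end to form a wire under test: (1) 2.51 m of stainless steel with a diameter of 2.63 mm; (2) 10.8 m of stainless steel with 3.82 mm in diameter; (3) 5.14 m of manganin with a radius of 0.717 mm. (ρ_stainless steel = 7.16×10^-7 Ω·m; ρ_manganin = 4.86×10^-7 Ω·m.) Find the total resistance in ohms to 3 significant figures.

2.55 Ω

Seg 1: A = π(d/2)² = π(1.3150e-03 m)² = 5.433e-06 m²
R_1 = (7.16×10^-7)(2.51)/(5.433e-06) = 0.3308 Ω
Seg 2: A = π(d/2)² = π(1.9100e-03 m)² = 1.146e-05 m²
R_2 = (7.16×10^-7)(10.8)/(1.146e-05) = 0.6747 Ω
Seg 3: A = πr² = π(7.1700e-04 m)² = 1.615e-06 m²
R_3 = (4.86×10^-7)(5.14)/(1.615e-06) = 1.547 Ω
R_total = R_1 + R_2 + R_3 = 2.55 Ω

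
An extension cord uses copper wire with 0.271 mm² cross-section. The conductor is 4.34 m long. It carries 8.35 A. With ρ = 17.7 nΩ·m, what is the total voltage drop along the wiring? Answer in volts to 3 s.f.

2.37 V

ρ = 17.7 nΩ·m = 1.77×10^-8 Ω·m
A = 0.271 mm² = 2.710e-07 m²
R = ρL/A = (1.77×10^-8)(4.34)/(2.710e-07) = 0.2835 Ω
V = IR = 8.35 × 0.2835 = 2.37 V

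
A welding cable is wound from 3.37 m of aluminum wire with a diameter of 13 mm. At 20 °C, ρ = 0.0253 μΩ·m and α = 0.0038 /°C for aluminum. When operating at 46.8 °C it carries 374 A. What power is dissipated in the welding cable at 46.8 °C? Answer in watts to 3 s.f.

ρ = 0.0253 μΩ·m = 2.53×10^-8 Ω·m
A = π(d/2)² = π(6.5000e-03 m)² = 1.327e-04 m²
R₍20₎ = ρL/A = (2.53×10^-8)(3.37)/(1.327e-04) = 6.424×10^-4 Ω
R₍46.8₎ = R₍20₎(1 + αΔT) = 6.424×10^-4 × (1 + 0.0038×26.8) = 7.078×10^-4 Ω
P = I²R = (374)² × 7.078×10^-4 = 99.0 W

99.0 W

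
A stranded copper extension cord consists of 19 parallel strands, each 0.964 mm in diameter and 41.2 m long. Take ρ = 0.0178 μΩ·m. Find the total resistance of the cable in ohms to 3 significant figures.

0.0529 Ω

ρ = 0.0178 μΩ·m = 1.78×10^-8 Ω·m
A_strand = π(4.8200e-04 m)² = 7.299e-07 m²
R_strand = ρL/A = (1.78×10^-8)(41.2)/(7.299e-07) = 1.005 Ω
R_total = R_strand/N = 1.005/19 = 0.0529 Ω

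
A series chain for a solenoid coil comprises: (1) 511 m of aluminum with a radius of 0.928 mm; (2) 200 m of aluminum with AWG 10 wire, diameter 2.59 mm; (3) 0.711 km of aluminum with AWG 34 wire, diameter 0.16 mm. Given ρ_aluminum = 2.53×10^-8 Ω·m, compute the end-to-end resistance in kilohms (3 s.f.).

0.900 kΩ

Seg 1: A = πr² = π(9.2800e-04 m)² = 2.705e-06 m²
R_1 = (2.53×10^-8)(511)/(2.705e-06) = 4.779 Ω
Seg 2: A = π(2.59/2 mm)² = π(1.2950e-03 m)² = 5.269e-06 m²
R_2 = (2.53×10^-8)(200)/(5.269e-06) = 0.9604 Ω
Seg 3: A = π(0.16/2 mm)² = π(8.0000e-05 m)² = 2.011e-08 m²
R_3 = (2.53×10^-8)(711)/(2.011e-08) = 894.7 Ω
R_total = R_1 + R_2 + R_3 = 0.900 kΩ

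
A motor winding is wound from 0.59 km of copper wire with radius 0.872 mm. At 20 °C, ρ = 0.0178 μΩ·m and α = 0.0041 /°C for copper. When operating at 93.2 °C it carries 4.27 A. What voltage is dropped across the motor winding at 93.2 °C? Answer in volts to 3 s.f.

24.4 V

ρ = 0.0178 μΩ·m = 1.78×10^-8 Ω·m
A = πr² = π(8.7200e-04 m)² = 2.389e-06 m²
R₍20₎ = ρL/A = (1.78×10^-8)(590)/(2.389e-06) = 4.396 Ω
R₍93.2₎ = R₍20₎(1 + αΔT) = 4.396 × (1 + 0.0041×73.2) = 5.716 Ω
V = IR = 4.27 × 5.716 = 24.4 V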